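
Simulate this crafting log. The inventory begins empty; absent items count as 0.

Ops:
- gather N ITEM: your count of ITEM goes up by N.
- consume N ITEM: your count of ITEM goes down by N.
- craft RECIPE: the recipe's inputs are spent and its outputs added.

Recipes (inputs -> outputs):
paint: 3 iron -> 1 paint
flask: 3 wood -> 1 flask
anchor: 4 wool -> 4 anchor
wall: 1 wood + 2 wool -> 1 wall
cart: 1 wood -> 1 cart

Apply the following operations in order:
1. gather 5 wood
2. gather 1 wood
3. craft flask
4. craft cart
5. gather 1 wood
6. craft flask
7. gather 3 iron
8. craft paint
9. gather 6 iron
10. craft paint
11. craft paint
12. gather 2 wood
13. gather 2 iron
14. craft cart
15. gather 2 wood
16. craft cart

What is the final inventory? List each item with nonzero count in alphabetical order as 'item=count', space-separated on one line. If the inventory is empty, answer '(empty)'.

After 1 (gather 5 wood): wood=5
After 2 (gather 1 wood): wood=6
After 3 (craft flask): flask=1 wood=3
After 4 (craft cart): cart=1 flask=1 wood=2
After 5 (gather 1 wood): cart=1 flask=1 wood=3
After 6 (craft flask): cart=1 flask=2
After 7 (gather 3 iron): cart=1 flask=2 iron=3
After 8 (craft paint): cart=1 flask=2 paint=1
After 9 (gather 6 iron): cart=1 flask=2 iron=6 paint=1
After 10 (craft paint): cart=1 flask=2 iron=3 paint=2
After 11 (craft paint): cart=1 flask=2 paint=3
After 12 (gather 2 wood): cart=1 flask=2 paint=3 wood=2
After 13 (gather 2 iron): cart=1 flask=2 iron=2 paint=3 wood=2
After 14 (craft cart): cart=2 flask=2 iron=2 paint=3 wood=1
After 15 (gather 2 wood): cart=2 flask=2 iron=2 paint=3 wood=3
After 16 (craft cart): cart=3 flask=2 iron=2 paint=3 wood=2

Answer: cart=3 flask=2 iron=2 paint=3 wood=2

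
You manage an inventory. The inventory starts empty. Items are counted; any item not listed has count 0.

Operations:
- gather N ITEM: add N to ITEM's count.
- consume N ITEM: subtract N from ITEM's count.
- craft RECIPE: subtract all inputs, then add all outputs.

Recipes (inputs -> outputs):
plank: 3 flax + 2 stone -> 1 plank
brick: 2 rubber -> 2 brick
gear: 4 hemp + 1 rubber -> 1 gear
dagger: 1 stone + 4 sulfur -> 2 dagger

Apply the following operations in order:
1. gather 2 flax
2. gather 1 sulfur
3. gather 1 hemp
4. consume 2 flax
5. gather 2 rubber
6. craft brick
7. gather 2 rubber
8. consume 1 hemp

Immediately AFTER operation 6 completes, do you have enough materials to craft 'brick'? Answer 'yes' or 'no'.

Answer: no

Derivation:
After 1 (gather 2 flax): flax=2
After 2 (gather 1 sulfur): flax=2 sulfur=1
After 3 (gather 1 hemp): flax=2 hemp=1 sulfur=1
After 4 (consume 2 flax): hemp=1 sulfur=1
After 5 (gather 2 rubber): hemp=1 rubber=2 sulfur=1
After 6 (craft brick): brick=2 hemp=1 sulfur=1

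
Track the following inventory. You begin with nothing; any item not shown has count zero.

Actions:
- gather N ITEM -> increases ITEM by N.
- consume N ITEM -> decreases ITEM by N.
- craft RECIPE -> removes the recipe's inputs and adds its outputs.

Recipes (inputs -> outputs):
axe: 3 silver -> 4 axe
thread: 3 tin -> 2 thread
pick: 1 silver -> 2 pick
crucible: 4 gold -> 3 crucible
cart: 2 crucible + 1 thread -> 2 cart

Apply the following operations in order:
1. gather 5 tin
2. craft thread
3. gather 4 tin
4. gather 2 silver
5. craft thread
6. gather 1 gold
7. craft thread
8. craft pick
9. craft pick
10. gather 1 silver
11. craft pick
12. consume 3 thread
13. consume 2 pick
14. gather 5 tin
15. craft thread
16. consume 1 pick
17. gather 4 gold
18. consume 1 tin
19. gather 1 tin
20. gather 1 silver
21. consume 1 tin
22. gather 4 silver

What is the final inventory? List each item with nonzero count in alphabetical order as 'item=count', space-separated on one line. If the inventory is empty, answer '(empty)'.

Answer: gold=5 pick=3 silver=5 thread=5 tin=1

Derivation:
After 1 (gather 5 tin): tin=5
After 2 (craft thread): thread=2 tin=2
After 3 (gather 4 tin): thread=2 tin=6
After 4 (gather 2 silver): silver=2 thread=2 tin=6
After 5 (craft thread): silver=2 thread=4 tin=3
After 6 (gather 1 gold): gold=1 silver=2 thread=4 tin=3
After 7 (craft thread): gold=1 silver=2 thread=6
After 8 (craft pick): gold=1 pick=2 silver=1 thread=6
After 9 (craft pick): gold=1 pick=4 thread=6
After 10 (gather 1 silver): gold=1 pick=4 silver=1 thread=6
After 11 (craft pick): gold=1 pick=6 thread=6
After 12 (consume 3 thread): gold=1 pick=6 thread=3
After 13 (consume 2 pick): gold=1 pick=4 thread=3
After 14 (gather 5 tin): gold=1 pick=4 thread=3 tin=5
After 15 (craft thread): gold=1 pick=4 thread=5 tin=2
After 16 (consume 1 pick): gold=1 pick=3 thread=5 tin=2
After 17 (gather 4 gold): gold=5 pick=3 thread=5 tin=2
After 18 (consume 1 tin): gold=5 pick=3 thread=5 tin=1
After 19 (gather 1 tin): gold=5 pick=3 thread=5 tin=2
After 20 (gather 1 silver): gold=5 pick=3 silver=1 thread=5 tin=2
After 21 (consume 1 tin): gold=5 pick=3 silver=1 thread=5 tin=1
After 22 (gather 4 silver): gold=5 pick=3 silver=5 thread=5 tin=1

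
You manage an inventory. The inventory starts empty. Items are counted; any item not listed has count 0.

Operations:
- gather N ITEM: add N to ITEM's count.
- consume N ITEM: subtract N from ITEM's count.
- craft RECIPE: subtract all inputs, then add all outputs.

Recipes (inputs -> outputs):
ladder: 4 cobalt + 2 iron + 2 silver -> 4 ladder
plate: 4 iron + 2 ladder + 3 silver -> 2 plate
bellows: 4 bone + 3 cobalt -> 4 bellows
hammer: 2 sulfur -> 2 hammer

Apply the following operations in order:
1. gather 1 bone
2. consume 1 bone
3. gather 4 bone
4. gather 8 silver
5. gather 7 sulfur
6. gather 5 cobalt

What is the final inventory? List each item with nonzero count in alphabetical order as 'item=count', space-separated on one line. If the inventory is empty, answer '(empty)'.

Answer: bone=4 cobalt=5 silver=8 sulfur=7

Derivation:
After 1 (gather 1 bone): bone=1
After 2 (consume 1 bone): (empty)
After 3 (gather 4 bone): bone=4
After 4 (gather 8 silver): bone=4 silver=8
After 5 (gather 7 sulfur): bone=4 silver=8 sulfur=7
After 6 (gather 5 cobalt): bone=4 cobalt=5 silver=8 sulfur=7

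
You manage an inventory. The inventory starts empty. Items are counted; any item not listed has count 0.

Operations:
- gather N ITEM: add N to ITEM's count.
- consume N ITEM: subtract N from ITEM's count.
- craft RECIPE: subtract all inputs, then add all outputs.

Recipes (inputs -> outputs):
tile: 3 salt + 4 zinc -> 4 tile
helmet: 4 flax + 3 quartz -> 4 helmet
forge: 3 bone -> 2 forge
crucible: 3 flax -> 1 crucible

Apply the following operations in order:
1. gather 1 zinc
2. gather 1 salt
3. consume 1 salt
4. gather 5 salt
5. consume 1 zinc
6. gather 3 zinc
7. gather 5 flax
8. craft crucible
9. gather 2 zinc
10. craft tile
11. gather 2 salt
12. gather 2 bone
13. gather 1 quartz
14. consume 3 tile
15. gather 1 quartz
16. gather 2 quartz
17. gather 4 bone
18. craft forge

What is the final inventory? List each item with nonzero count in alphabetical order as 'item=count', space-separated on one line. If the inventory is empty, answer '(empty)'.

Answer: bone=3 crucible=1 flax=2 forge=2 quartz=4 salt=4 tile=1 zinc=1

Derivation:
After 1 (gather 1 zinc): zinc=1
After 2 (gather 1 salt): salt=1 zinc=1
After 3 (consume 1 salt): zinc=1
After 4 (gather 5 salt): salt=5 zinc=1
After 5 (consume 1 zinc): salt=5
After 6 (gather 3 zinc): salt=5 zinc=3
After 7 (gather 5 flax): flax=5 salt=5 zinc=3
After 8 (craft crucible): crucible=1 flax=2 salt=5 zinc=3
After 9 (gather 2 zinc): crucible=1 flax=2 salt=5 zinc=5
After 10 (craft tile): crucible=1 flax=2 salt=2 tile=4 zinc=1
After 11 (gather 2 salt): crucible=1 flax=2 salt=4 tile=4 zinc=1
After 12 (gather 2 bone): bone=2 crucible=1 flax=2 salt=4 tile=4 zinc=1
After 13 (gather 1 quartz): bone=2 crucible=1 flax=2 quartz=1 salt=4 tile=4 zinc=1
After 14 (consume 3 tile): bone=2 crucible=1 flax=2 quartz=1 salt=4 tile=1 zinc=1
After 15 (gather 1 quartz): bone=2 crucible=1 flax=2 quartz=2 salt=4 tile=1 zinc=1
After 16 (gather 2 quartz): bone=2 crucible=1 flax=2 quartz=4 salt=4 tile=1 zinc=1
After 17 (gather 4 bone): bone=6 crucible=1 flax=2 quartz=4 salt=4 tile=1 zinc=1
After 18 (craft forge): bone=3 crucible=1 flax=2 forge=2 quartz=4 salt=4 tile=1 zinc=1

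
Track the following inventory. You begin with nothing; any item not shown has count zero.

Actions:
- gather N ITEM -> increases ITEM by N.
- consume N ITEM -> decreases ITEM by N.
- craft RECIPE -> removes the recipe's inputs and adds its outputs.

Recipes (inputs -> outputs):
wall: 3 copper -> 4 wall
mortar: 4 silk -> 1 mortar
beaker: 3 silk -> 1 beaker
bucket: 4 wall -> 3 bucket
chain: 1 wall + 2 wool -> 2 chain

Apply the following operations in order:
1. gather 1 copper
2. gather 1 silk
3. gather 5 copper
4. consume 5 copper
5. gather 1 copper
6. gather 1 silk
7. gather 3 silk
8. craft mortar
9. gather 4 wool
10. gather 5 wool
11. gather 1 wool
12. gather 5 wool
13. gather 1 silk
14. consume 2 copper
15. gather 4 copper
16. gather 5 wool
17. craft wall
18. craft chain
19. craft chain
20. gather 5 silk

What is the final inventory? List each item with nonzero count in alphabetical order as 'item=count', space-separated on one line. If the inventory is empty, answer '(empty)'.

After 1 (gather 1 copper): copper=1
After 2 (gather 1 silk): copper=1 silk=1
After 3 (gather 5 copper): copper=6 silk=1
After 4 (consume 5 copper): copper=1 silk=1
After 5 (gather 1 copper): copper=2 silk=1
After 6 (gather 1 silk): copper=2 silk=2
After 7 (gather 3 silk): copper=2 silk=5
After 8 (craft mortar): copper=2 mortar=1 silk=1
After 9 (gather 4 wool): copper=2 mortar=1 silk=1 wool=4
After 10 (gather 5 wool): copper=2 mortar=1 silk=1 wool=9
After 11 (gather 1 wool): copper=2 mortar=1 silk=1 wool=10
After 12 (gather 5 wool): copper=2 mortar=1 silk=1 wool=15
After 13 (gather 1 silk): copper=2 mortar=1 silk=2 wool=15
After 14 (consume 2 copper): mortar=1 silk=2 wool=15
After 15 (gather 4 copper): copper=4 mortar=1 silk=2 wool=15
After 16 (gather 5 wool): copper=4 mortar=1 silk=2 wool=20
After 17 (craft wall): copper=1 mortar=1 silk=2 wall=4 wool=20
After 18 (craft chain): chain=2 copper=1 mortar=1 silk=2 wall=3 wool=18
After 19 (craft chain): chain=4 copper=1 mortar=1 silk=2 wall=2 wool=16
After 20 (gather 5 silk): chain=4 copper=1 mortar=1 silk=7 wall=2 wool=16

Answer: chain=4 copper=1 mortar=1 silk=7 wall=2 wool=16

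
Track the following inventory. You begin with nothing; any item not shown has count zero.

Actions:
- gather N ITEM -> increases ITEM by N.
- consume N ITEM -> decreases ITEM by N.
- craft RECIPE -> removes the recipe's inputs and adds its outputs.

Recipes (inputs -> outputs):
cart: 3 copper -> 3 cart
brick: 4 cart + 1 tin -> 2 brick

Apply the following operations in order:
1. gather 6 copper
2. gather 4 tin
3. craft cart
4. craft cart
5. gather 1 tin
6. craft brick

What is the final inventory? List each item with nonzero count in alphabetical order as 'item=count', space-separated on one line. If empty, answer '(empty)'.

After 1 (gather 6 copper): copper=6
After 2 (gather 4 tin): copper=6 tin=4
After 3 (craft cart): cart=3 copper=3 tin=4
After 4 (craft cart): cart=6 tin=4
After 5 (gather 1 tin): cart=6 tin=5
After 6 (craft brick): brick=2 cart=2 tin=4

Answer: brick=2 cart=2 tin=4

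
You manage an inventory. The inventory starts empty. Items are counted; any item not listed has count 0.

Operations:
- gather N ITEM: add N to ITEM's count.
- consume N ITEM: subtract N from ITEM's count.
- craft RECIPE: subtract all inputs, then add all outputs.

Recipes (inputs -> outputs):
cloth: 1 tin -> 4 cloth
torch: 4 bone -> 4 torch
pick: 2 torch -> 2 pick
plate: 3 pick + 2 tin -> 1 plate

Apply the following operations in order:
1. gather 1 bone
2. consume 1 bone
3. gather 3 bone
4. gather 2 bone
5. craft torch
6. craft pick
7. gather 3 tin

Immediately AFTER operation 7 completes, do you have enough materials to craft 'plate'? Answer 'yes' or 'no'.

Answer: no

Derivation:
After 1 (gather 1 bone): bone=1
After 2 (consume 1 bone): (empty)
After 3 (gather 3 bone): bone=3
After 4 (gather 2 bone): bone=5
After 5 (craft torch): bone=1 torch=4
After 6 (craft pick): bone=1 pick=2 torch=2
After 7 (gather 3 tin): bone=1 pick=2 tin=3 torch=2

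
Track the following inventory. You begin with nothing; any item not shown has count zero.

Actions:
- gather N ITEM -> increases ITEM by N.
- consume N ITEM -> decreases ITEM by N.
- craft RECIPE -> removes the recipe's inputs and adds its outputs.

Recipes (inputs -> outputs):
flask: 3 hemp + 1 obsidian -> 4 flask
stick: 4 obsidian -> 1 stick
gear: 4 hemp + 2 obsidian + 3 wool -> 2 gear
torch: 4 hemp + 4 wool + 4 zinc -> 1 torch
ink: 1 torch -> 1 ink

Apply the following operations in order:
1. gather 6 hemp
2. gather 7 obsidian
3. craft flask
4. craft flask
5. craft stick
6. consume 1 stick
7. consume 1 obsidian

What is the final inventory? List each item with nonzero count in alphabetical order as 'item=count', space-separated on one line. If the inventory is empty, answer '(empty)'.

After 1 (gather 6 hemp): hemp=6
After 2 (gather 7 obsidian): hemp=6 obsidian=7
After 3 (craft flask): flask=4 hemp=3 obsidian=6
After 4 (craft flask): flask=8 obsidian=5
After 5 (craft stick): flask=8 obsidian=1 stick=1
After 6 (consume 1 stick): flask=8 obsidian=1
After 7 (consume 1 obsidian): flask=8

Answer: flask=8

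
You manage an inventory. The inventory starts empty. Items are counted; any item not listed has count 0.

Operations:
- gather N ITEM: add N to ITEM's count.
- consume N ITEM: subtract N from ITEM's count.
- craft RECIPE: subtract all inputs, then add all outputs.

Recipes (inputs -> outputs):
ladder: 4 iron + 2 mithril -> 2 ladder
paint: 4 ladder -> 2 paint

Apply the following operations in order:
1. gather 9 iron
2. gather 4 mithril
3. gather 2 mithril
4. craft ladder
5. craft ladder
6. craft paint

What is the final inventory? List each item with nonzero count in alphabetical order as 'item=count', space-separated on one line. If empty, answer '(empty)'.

After 1 (gather 9 iron): iron=9
After 2 (gather 4 mithril): iron=9 mithril=4
After 3 (gather 2 mithril): iron=9 mithril=6
After 4 (craft ladder): iron=5 ladder=2 mithril=4
After 5 (craft ladder): iron=1 ladder=4 mithril=2
After 6 (craft paint): iron=1 mithril=2 paint=2

Answer: iron=1 mithril=2 paint=2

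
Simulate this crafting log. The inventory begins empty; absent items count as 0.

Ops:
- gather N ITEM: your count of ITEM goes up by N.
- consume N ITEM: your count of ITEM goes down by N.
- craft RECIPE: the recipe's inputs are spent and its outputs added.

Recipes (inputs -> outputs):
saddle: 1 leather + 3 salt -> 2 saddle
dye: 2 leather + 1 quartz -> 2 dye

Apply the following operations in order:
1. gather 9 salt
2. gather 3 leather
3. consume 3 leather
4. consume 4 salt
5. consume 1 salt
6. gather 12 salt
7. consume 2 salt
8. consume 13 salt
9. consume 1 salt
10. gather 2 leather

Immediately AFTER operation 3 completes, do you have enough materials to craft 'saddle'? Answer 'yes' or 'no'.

Answer: no

Derivation:
After 1 (gather 9 salt): salt=9
After 2 (gather 3 leather): leather=3 salt=9
After 3 (consume 3 leather): salt=9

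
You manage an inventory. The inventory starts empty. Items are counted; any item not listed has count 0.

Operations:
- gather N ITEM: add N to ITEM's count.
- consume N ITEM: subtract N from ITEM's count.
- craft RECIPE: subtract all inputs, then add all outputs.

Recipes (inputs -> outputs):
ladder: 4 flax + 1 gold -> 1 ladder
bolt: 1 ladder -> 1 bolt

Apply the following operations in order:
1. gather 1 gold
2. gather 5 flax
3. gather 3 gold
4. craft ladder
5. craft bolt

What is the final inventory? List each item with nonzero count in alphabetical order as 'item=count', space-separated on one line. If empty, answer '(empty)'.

Answer: bolt=1 flax=1 gold=3

Derivation:
After 1 (gather 1 gold): gold=1
After 2 (gather 5 flax): flax=5 gold=1
After 3 (gather 3 gold): flax=5 gold=4
After 4 (craft ladder): flax=1 gold=3 ladder=1
After 5 (craft bolt): bolt=1 flax=1 gold=3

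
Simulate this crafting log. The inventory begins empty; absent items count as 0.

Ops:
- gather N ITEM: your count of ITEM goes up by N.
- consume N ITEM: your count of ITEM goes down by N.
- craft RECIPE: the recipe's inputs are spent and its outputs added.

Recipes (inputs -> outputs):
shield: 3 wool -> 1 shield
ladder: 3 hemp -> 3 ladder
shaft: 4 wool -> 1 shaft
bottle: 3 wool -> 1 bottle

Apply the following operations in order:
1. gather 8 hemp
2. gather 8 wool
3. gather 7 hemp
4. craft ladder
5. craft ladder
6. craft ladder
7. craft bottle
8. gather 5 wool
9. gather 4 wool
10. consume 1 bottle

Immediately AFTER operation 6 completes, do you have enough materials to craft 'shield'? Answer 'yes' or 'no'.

Answer: yes

Derivation:
After 1 (gather 8 hemp): hemp=8
After 2 (gather 8 wool): hemp=8 wool=8
After 3 (gather 7 hemp): hemp=15 wool=8
After 4 (craft ladder): hemp=12 ladder=3 wool=8
After 5 (craft ladder): hemp=9 ladder=6 wool=8
After 6 (craft ladder): hemp=6 ladder=9 wool=8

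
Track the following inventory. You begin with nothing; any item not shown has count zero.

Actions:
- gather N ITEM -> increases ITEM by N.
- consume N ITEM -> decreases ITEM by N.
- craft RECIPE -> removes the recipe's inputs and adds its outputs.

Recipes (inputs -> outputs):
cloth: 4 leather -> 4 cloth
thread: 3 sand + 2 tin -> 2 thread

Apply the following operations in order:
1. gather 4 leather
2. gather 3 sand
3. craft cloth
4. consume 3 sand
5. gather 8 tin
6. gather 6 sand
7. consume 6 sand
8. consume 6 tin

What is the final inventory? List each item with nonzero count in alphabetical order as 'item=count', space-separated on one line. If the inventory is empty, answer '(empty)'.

Answer: cloth=4 tin=2

Derivation:
After 1 (gather 4 leather): leather=4
After 2 (gather 3 sand): leather=4 sand=3
After 3 (craft cloth): cloth=4 sand=3
After 4 (consume 3 sand): cloth=4
After 5 (gather 8 tin): cloth=4 tin=8
After 6 (gather 6 sand): cloth=4 sand=6 tin=8
After 7 (consume 6 sand): cloth=4 tin=8
After 8 (consume 6 tin): cloth=4 tin=2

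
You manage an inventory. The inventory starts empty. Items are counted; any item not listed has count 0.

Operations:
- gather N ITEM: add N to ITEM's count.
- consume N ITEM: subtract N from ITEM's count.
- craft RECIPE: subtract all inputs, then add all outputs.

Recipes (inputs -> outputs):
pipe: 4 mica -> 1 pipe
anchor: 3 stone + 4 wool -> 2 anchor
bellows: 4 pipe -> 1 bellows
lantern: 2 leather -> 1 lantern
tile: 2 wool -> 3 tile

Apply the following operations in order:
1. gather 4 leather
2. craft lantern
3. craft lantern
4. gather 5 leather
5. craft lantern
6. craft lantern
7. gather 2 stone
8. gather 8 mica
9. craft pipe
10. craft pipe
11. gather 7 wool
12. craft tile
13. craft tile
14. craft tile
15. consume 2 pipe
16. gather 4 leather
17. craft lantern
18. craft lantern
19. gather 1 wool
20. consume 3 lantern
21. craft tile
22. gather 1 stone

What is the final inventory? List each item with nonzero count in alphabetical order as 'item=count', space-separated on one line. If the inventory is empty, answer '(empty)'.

After 1 (gather 4 leather): leather=4
After 2 (craft lantern): lantern=1 leather=2
After 3 (craft lantern): lantern=2
After 4 (gather 5 leather): lantern=2 leather=5
After 5 (craft lantern): lantern=3 leather=3
After 6 (craft lantern): lantern=4 leather=1
After 7 (gather 2 stone): lantern=4 leather=1 stone=2
After 8 (gather 8 mica): lantern=4 leather=1 mica=8 stone=2
After 9 (craft pipe): lantern=4 leather=1 mica=4 pipe=1 stone=2
After 10 (craft pipe): lantern=4 leather=1 pipe=2 stone=2
After 11 (gather 7 wool): lantern=4 leather=1 pipe=2 stone=2 wool=7
After 12 (craft tile): lantern=4 leather=1 pipe=2 stone=2 tile=3 wool=5
After 13 (craft tile): lantern=4 leather=1 pipe=2 stone=2 tile=6 wool=3
After 14 (craft tile): lantern=4 leather=1 pipe=2 stone=2 tile=9 wool=1
After 15 (consume 2 pipe): lantern=4 leather=1 stone=2 tile=9 wool=1
After 16 (gather 4 leather): lantern=4 leather=5 stone=2 tile=9 wool=1
After 17 (craft lantern): lantern=5 leather=3 stone=2 tile=9 wool=1
After 18 (craft lantern): lantern=6 leather=1 stone=2 tile=9 wool=1
After 19 (gather 1 wool): lantern=6 leather=1 stone=2 tile=9 wool=2
After 20 (consume 3 lantern): lantern=3 leather=1 stone=2 tile=9 wool=2
After 21 (craft tile): lantern=3 leather=1 stone=2 tile=12
After 22 (gather 1 stone): lantern=3 leather=1 stone=3 tile=12

Answer: lantern=3 leather=1 stone=3 tile=12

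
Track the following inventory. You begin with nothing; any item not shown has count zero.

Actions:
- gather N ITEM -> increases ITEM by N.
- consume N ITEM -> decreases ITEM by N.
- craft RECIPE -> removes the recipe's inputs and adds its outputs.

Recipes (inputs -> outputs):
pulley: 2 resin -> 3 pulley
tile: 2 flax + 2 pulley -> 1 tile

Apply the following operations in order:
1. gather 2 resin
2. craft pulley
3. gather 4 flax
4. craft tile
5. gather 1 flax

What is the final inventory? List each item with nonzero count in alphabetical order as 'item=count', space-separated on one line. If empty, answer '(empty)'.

Answer: flax=3 pulley=1 tile=1

Derivation:
After 1 (gather 2 resin): resin=2
After 2 (craft pulley): pulley=3
After 3 (gather 4 flax): flax=4 pulley=3
After 4 (craft tile): flax=2 pulley=1 tile=1
After 5 (gather 1 flax): flax=3 pulley=1 tile=1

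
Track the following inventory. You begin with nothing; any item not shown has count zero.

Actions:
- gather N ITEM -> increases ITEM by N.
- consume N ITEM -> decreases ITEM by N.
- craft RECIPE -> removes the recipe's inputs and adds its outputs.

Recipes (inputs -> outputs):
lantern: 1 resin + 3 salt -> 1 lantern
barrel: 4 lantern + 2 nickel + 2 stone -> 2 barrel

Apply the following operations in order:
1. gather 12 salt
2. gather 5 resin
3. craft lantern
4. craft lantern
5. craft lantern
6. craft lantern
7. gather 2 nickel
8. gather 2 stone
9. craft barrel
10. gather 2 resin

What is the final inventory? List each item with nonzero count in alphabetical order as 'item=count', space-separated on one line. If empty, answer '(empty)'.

Answer: barrel=2 resin=3

Derivation:
After 1 (gather 12 salt): salt=12
After 2 (gather 5 resin): resin=5 salt=12
After 3 (craft lantern): lantern=1 resin=4 salt=9
After 4 (craft lantern): lantern=2 resin=3 salt=6
After 5 (craft lantern): lantern=3 resin=2 salt=3
After 6 (craft lantern): lantern=4 resin=1
After 7 (gather 2 nickel): lantern=4 nickel=2 resin=1
After 8 (gather 2 stone): lantern=4 nickel=2 resin=1 stone=2
After 9 (craft barrel): barrel=2 resin=1
After 10 (gather 2 resin): barrel=2 resin=3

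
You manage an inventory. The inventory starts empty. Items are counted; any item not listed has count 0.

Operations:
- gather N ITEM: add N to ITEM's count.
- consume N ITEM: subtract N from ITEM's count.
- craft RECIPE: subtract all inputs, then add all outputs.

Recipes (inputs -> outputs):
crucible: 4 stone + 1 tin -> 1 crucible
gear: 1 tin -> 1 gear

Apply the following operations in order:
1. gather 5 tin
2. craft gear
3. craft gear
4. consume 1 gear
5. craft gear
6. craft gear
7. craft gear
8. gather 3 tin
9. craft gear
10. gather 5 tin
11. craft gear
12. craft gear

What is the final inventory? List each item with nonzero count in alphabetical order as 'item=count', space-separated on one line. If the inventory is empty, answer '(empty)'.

Answer: gear=7 tin=5

Derivation:
After 1 (gather 5 tin): tin=5
After 2 (craft gear): gear=1 tin=4
After 3 (craft gear): gear=2 tin=3
After 4 (consume 1 gear): gear=1 tin=3
After 5 (craft gear): gear=2 tin=2
After 6 (craft gear): gear=3 tin=1
After 7 (craft gear): gear=4
After 8 (gather 3 tin): gear=4 tin=3
After 9 (craft gear): gear=5 tin=2
After 10 (gather 5 tin): gear=5 tin=7
After 11 (craft gear): gear=6 tin=6
After 12 (craft gear): gear=7 tin=5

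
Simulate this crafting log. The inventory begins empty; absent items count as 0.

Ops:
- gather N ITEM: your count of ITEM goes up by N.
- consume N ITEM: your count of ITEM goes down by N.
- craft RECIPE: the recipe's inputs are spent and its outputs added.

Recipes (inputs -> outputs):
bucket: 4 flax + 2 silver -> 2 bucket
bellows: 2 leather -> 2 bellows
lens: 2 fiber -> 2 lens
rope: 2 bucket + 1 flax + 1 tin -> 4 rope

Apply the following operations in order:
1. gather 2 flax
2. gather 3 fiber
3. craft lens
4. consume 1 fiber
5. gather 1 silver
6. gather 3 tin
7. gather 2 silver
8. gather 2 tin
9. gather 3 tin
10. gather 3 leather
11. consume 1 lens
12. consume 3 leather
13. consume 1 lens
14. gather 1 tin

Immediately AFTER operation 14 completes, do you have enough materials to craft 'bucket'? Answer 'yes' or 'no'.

Answer: no

Derivation:
After 1 (gather 2 flax): flax=2
After 2 (gather 3 fiber): fiber=3 flax=2
After 3 (craft lens): fiber=1 flax=2 lens=2
After 4 (consume 1 fiber): flax=2 lens=2
After 5 (gather 1 silver): flax=2 lens=2 silver=1
After 6 (gather 3 tin): flax=2 lens=2 silver=1 tin=3
After 7 (gather 2 silver): flax=2 lens=2 silver=3 tin=3
After 8 (gather 2 tin): flax=2 lens=2 silver=3 tin=5
After 9 (gather 3 tin): flax=2 lens=2 silver=3 tin=8
After 10 (gather 3 leather): flax=2 leather=3 lens=2 silver=3 tin=8
After 11 (consume 1 lens): flax=2 leather=3 lens=1 silver=3 tin=8
After 12 (consume 3 leather): flax=2 lens=1 silver=3 tin=8
After 13 (consume 1 lens): flax=2 silver=3 tin=8
After 14 (gather 1 tin): flax=2 silver=3 tin=9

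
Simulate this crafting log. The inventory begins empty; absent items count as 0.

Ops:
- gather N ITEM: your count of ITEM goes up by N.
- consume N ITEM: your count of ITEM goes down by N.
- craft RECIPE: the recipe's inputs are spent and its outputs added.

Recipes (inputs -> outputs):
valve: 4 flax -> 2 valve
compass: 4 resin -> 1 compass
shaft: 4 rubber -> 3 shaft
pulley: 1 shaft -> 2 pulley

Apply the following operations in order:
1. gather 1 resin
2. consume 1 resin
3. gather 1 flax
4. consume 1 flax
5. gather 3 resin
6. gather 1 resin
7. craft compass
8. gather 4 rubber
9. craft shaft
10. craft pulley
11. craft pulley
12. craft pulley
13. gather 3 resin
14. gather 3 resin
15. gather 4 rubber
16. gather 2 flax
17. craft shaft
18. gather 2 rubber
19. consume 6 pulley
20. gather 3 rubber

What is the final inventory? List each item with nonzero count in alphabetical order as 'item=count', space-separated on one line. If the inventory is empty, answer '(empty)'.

Answer: compass=1 flax=2 resin=6 rubber=5 shaft=3

Derivation:
After 1 (gather 1 resin): resin=1
After 2 (consume 1 resin): (empty)
After 3 (gather 1 flax): flax=1
After 4 (consume 1 flax): (empty)
After 5 (gather 3 resin): resin=3
After 6 (gather 1 resin): resin=4
After 7 (craft compass): compass=1
After 8 (gather 4 rubber): compass=1 rubber=4
After 9 (craft shaft): compass=1 shaft=3
After 10 (craft pulley): compass=1 pulley=2 shaft=2
After 11 (craft pulley): compass=1 pulley=4 shaft=1
After 12 (craft pulley): compass=1 pulley=6
After 13 (gather 3 resin): compass=1 pulley=6 resin=3
After 14 (gather 3 resin): compass=1 pulley=6 resin=6
After 15 (gather 4 rubber): compass=1 pulley=6 resin=6 rubber=4
After 16 (gather 2 flax): compass=1 flax=2 pulley=6 resin=6 rubber=4
After 17 (craft shaft): compass=1 flax=2 pulley=6 resin=6 shaft=3
After 18 (gather 2 rubber): compass=1 flax=2 pulley=6 resin=6 rubber=2 shaft=3
After 19 (consume 6 pulley): compass=1 flax=2 resin=6 rubber=2 shaft=3
After 20 (gather 3 rubber): compass=1 flax=2 resin=6 rubber=5 shaft=3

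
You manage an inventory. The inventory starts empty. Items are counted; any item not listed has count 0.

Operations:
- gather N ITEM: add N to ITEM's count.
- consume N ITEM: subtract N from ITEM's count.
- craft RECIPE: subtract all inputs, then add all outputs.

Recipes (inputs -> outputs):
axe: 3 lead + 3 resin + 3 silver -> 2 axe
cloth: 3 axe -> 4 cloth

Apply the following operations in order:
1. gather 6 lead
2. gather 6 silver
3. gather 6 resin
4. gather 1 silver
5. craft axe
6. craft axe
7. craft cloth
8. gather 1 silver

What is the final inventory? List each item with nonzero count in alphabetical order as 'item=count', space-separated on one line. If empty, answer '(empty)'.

Answer: axe=1 cloth=4 silver=2

Derivation:
After 1 (gather 6 lead): lead=6
After 2 (gather 6 silver): lead=6 silver=6
After 3 (gather 6 resin): lead=6 resin=6 silver=6
After 4 (gather 1 silver): lead=6 resin=6 silver=7
After 5 (craft axe): axe=2 lead=3 resin=3 silver=4
After 6 (craft axe): axe=4 silver=1
After 7 (craft cloth): axe=1 cloth=4 silver=1
After 8 (gather 1 silver): axe=1 cloth=4 silver=2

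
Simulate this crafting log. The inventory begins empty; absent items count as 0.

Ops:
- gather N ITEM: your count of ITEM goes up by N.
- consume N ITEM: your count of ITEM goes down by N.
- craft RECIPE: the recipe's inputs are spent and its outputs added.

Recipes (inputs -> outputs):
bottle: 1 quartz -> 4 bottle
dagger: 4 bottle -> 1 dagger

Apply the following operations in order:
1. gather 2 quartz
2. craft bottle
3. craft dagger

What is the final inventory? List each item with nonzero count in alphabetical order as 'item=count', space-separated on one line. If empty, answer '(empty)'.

After 1 (gather 2 quartz): quartz=2
After 2 (craft bottle): bottle=4 quartz=1
After 3 (craft dagger): dagger=1 quartz=1

Answer: dagger=1 quartz=1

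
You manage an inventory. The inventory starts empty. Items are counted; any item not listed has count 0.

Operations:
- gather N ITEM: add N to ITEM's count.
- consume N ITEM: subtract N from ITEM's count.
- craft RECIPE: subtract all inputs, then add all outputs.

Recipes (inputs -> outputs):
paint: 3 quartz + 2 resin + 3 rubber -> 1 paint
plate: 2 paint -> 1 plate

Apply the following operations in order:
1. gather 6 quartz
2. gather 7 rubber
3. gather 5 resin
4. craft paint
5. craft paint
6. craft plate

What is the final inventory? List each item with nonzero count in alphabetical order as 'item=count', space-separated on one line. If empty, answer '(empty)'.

After 1 (gather 6 quartz): quartz=6
After 2 (gather 7 rubber): quartz=6 rubber=7
After 3 (gather 5 resin): quartz=6 resin=5 rubber=7
After 4 (craft paint): paint=1 quartz=3 resin=3 rubber=4
After 5 (craft paint): paint=2 resin=1 rubber=1
After 6 (craft plate): plate=1 resin=1 rubber=1

Answer: plate=1 resin=1 rubber=1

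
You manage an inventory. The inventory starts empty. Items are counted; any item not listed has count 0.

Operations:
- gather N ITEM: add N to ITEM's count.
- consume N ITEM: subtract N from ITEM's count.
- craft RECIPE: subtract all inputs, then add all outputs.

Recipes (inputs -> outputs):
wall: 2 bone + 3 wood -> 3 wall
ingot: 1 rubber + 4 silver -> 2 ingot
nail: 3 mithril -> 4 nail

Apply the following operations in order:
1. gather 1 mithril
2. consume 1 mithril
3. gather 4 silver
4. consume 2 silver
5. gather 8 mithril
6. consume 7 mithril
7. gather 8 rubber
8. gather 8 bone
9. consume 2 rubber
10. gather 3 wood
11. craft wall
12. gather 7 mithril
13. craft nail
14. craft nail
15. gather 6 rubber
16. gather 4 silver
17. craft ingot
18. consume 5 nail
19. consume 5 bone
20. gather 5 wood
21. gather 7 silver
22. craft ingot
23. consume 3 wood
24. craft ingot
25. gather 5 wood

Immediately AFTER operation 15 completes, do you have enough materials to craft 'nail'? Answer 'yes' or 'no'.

Answer: no

Derivation:
After 1 (gather 1 mithril): mithril=1
After 2 (consume 1 mithril): (empty)
After 3 (gather 4 silver): silver=4
After 4 (consume 2 silver): silver=2
After 5 (gather 8 mithril): mithril=8 silver=2
After 6 (consume 7 mithril): mithril=1 silver=2
After 7 (gather 8 rubber): mithril=1 rubber=8 silver=2
After 8 (gather 8 bone): bone=8 mithril=1 rubber=8 silver=2
After 9 (consume 2 rubber): bone=8 mithril=1 rubber=6 silver=2
After 10 (gather 3 wood): bone=8 mithril=1 rubber=6 silver=2 wood=3
After 11 (craft wall): bone=6 mithril=1 rubber=6 silver=2 wall=3
After 12 (gather 7 mithril): bone=6 mithril=8 rubber=6 silver=2 wall=3
After 13 (craft nail): bone=6 mithril=5 nail=4 rubber=6 silver=2 wall=3
After 14 (craft nail): bone=6 mithril=2 nail=8 rubber=6 silver=2 wall=3
After 15 (gather 6 rubber): bone=6 mithril=2 nail=8 rubber=12 silver=2 wall=3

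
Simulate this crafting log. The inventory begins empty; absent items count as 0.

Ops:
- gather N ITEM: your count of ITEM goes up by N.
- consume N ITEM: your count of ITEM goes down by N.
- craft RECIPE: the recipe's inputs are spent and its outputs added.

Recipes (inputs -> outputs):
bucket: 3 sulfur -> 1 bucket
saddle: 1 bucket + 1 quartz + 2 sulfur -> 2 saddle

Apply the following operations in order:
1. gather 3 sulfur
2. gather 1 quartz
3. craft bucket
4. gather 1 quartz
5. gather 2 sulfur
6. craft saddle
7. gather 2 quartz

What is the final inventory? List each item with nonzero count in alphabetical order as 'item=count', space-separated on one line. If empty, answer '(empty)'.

After 1 (gather 3 sulfur): sulfur=3
After 2 (gather 1 quartz): quartz=1 sulfur=3
After 3 (craft bucket): bucket=1 quartz=1
After 4 (gather 1 quartz): bucket=1 quartz=2
After 5 (gather 2 sulfur): bucket=1 quartz=2 sulfur=2
After 6 (craft saddle): quartz=1 saddle=2
After 7 (gather 2 quartz): quartz=3 saddle=2

Answer: quartz=3 saddle=2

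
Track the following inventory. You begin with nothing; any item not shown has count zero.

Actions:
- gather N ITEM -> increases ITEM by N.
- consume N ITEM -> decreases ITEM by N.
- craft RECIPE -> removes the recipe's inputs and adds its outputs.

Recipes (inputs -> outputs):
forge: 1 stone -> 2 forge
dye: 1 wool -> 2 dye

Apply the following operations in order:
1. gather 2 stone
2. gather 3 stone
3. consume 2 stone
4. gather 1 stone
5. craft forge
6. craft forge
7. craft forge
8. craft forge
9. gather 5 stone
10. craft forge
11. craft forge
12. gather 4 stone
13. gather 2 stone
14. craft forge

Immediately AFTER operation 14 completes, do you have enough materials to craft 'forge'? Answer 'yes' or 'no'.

Answer: yes

Derivation:
After 1 (gather 2 stone): stone=2
After 2 (gather 3 stone): stone=5
After 3 (consume 2 stone): stone=3
After 4 (gather 1 stone): stone=4
After 5 (craft forge): forge=2 stone=3
After 6 (craft forge): forge=4 stone=2
After 7 (craft forge): forge=6 stone=1
After 8 (craft forge): forge=8
After 9 (gather 5 stone): forge=8 stone=5
After 10 (craft forge): forge=10 stone=4
After 11 (craft forge): forge=12 stone=3
After 12 (gather 4 stone): forge=12 stone=7
After 13 (gather 2 stone): forge=12 stone=9
After 14 (craft forge): forge=14 stone=8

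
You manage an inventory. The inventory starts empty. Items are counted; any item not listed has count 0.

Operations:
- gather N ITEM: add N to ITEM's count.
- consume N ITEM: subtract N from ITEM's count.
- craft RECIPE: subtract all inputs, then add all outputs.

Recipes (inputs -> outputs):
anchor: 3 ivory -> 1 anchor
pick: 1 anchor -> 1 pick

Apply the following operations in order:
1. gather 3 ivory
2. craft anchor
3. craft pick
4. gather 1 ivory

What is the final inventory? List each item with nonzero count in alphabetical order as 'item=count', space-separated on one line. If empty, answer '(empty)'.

Answer: ivory=1 pick=1

Derivation:
After 1 (gather 3 ivory): ivory=3
After 2 (craft anchor): anchor=1
After 3 (craft pick): pick=1
After 4 (gather 1 ivory): ivory=1 pick=1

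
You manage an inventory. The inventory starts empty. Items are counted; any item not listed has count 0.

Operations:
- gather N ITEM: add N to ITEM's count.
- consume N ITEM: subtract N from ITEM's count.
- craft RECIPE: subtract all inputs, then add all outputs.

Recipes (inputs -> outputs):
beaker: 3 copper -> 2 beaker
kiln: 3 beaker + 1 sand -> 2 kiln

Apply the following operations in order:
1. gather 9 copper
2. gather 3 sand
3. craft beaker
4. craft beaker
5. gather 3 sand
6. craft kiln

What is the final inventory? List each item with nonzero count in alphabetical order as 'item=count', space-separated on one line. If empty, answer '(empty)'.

After 1 (gather 9 copper): copper=9
After 2 (gather 3 sand): copper=9 sand=3
After 3 (craft beaker): beaker=2 copper=6 sand=3
After 4 (craft beaker): beaker=4 copper=3 sand=3
After 5 (gather 3 sand): beaker=4 copper=3 sand=6
After 6 (craft kiln): beaker=1 copper=3 kiln=2 sand=5

Answer: beaker=1 copper=3 kiln=2 sand=5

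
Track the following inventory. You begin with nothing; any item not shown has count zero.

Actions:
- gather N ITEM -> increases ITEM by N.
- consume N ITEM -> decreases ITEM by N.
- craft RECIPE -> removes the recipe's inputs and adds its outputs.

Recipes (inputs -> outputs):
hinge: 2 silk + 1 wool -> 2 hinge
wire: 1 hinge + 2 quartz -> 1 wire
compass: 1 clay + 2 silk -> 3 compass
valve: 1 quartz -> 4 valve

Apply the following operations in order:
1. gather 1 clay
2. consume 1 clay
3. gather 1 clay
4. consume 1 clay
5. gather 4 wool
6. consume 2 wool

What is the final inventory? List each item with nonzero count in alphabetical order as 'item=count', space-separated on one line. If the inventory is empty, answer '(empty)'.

After 1 (gather 1 clay): clay=1
After 2 (consume 1 clay): (empty)
After 3 (gather 1 clay): clay=1
After 4 (consume 1 clay): (empty)
After 5 (gather 4 wool): wool=4
After 6 (consume 2 wool): wool=2

Answer: wool=2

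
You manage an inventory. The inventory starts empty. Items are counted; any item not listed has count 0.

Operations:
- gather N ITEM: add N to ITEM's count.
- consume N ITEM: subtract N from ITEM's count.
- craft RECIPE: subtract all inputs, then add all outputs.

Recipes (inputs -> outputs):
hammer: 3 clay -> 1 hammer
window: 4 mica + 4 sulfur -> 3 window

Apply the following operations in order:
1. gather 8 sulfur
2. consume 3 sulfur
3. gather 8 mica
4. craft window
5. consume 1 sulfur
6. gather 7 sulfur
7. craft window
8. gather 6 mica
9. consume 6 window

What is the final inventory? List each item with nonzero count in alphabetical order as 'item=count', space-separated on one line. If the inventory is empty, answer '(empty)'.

After 1 (gather 8 sulfur): sulfur=8
After 2 (consume 3 sulfur): sulfur=5
After 3 (gather 8 mica): mica=8 sulfur=5
After 4 (craft window): mica=4 sulfur=1 window=3
After 5 (consume 1 sulfur): mica=4 window=3
After 6 (gather 7 sulfur): mica=4 sulfur=7 window=3
After 7 (craft window): sulfur=3 window=6
After 8 (gather 6 mica): mica=6 sulfur=3 window=6
After 9 (consume 6 window): mica=6 sulfur=3

Answer: mica=6 sulfur=3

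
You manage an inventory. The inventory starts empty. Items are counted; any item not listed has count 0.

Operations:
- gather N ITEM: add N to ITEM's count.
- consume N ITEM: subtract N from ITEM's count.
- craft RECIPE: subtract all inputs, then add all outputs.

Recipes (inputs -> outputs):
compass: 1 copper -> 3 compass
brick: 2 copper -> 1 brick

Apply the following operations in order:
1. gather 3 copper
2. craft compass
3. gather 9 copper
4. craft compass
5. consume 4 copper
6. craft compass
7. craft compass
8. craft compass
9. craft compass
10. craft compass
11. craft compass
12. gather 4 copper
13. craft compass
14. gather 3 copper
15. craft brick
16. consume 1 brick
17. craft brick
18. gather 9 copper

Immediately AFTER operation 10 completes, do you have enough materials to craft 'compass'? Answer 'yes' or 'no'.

After 1 (gather 3 copper): copper=3
After 2 (craft compass): compass=3 copper=2
After 3 (gather 9 copper): compass=3 copper=11
After 4 (craft compass): compass=6 copper=10
After 5 (consume 4 copper): compass=6 copper=6
After 6 (craft compass): compass=9 copper=5
After 7 (craft compass): compass=12 copper=4
After 8 (craft compass): compass=15 copper=3
After 9 (craft compass): compass=18 copper=2
After 10 (craft compass): compass=21 copper=1

Answer: yes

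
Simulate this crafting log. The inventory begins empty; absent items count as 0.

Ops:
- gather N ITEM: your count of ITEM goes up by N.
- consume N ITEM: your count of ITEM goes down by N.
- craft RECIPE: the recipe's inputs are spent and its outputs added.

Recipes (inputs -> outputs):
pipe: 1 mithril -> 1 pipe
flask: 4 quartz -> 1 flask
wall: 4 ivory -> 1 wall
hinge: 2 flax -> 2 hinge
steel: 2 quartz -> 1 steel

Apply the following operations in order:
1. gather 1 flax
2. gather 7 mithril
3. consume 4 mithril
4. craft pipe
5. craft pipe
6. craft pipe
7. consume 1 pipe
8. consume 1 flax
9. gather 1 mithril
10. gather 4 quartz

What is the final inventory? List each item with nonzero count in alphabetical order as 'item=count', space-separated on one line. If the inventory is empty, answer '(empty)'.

After 1 (gather 1 flax): flax=1
After 2 (gather 7 mithril): flax=1 mithril=7
After 3 (consume 4 mithril): flax=1 mithril=3
After 4 (craft pipe): flax=1 mithril=2 pipe=1
After 5 (craft pipe): flax=1 mithril=1 pipe=2
After 6 (craft pipe): flax=1 pipe=3
After 7 (consume 1 pipe): flax=1 pipe=2
After 8 (consume 1 flax): pipe=2
After 9 (gather 1 mithril): mithril=1 pipe=2
After 10 (gather 4 quartz): mithril=1 pipe=2 quartz=4

Answer: mithril=1 pipe=2 quartz=4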